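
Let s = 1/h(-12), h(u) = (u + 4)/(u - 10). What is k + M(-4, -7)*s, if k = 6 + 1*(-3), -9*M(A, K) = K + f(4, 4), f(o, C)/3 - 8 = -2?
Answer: -13/36 ≈ -0.36111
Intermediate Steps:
f(o, C) = 18 (f(o, C) = 24 + 3*(-2) = 24 - 6 = 18)
h(u) = (4 + u)/(-10 + u)
M(A, K) = -2 - K/9 (M(A, K) = -(K + 18)/9 = -(18 + K)/9 = -2 - K/9)
s = 11/4 (s = 1/((4 - 12)/(-10 - 12)) = 1/(-8/(-22)) = 1/(-1/22*(-8)) = 1/(4/11) = 11/4 ≈ 2.7500)
k = 3 (k = 6 - 3 = 3)
k + M(-4, -7)*s = 3 + (-2 - 1/9*(-7))*(11/4) = 3 + (-2 + 7/9)*(11/4) = 3 - 11/9*11/4 = 3 - 121/36 = -13/36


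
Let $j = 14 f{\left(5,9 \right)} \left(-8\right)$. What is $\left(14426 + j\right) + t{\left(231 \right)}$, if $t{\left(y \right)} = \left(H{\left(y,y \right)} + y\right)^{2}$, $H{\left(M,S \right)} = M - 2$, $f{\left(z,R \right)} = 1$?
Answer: $225914$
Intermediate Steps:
$j = -112$ ($j = 14 \cdot 1 \left(-8\right) = 14 \left(-8\right) = -112$)
$H{\left(M,S \right)} = -2 + M$
$t{\left(y \right)} = \left(-2 + 2 y\right)^{2}$ ($t{\left(y \right)} = \left(\left(-2 + y\right) + y\right)^{2} = \left(-2 + 2 y\right)^{2}$)
$\left(14426 + j\right) + t{\left(231 \right)} = \left(14426 - 112\right) + 4 \left(-1 + 231\right)^{2} = 14314 + 4 \cdot 230^{2} = 14314 + 4 \cdot 52900 = 14314 + 211600 = 225914$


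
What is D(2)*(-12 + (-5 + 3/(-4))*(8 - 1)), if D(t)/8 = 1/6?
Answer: -209/3 ≈ -69.667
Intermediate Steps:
D(t) = 4/3 (D(t) = 8/6 = 8*(⅙) = 4/3)
D(2)*(-12 + (-5 + 3/(-4))*(8 - 1)) = 4*(-12 + (-5 + 3/(-4))*(8 - 1))/3 = 4*(-12 + (-5 + 3*(-¼))*7)/3 = 4*(-12 + (-5 - ¾)*7)/3 = 4*(-12 - 23/4*7)/3 = 4*(-12 - 161/4)/3 = (4/3)*(-209/4) = -209/3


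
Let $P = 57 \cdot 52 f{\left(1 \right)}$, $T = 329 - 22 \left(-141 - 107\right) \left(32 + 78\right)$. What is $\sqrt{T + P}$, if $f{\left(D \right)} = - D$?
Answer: $5 \sqrt{23901} \approx 773.0$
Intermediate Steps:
$T = 600489$ ($T = 329 - 22 \left(\left(-248\right) 110\right) = 329 - -600160 = 329 + 600160 = 600489$)
$P = -2964$ ($P = 57 \cdot 52 \left(\left(-1\right) 1\right) = 2964 \left(-1\right) = -2964$)
$\sqrt{T + P} = \sqrt{600489 - 2964} = \sqrt{597525} = 5 \sqrt{23901}$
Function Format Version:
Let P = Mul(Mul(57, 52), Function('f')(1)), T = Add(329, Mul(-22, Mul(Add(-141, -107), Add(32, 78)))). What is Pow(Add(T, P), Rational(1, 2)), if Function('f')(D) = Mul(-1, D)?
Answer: Mul(5, Pow(23901, Rational(1, 2))) ≈ 773.00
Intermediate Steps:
T = 600489 (T = Add(329, Mul(-22, Mul(-248, 110))) = Add(329, Mul(-22, -27280)) = Add(329, 600160) = 600489)
P = -2964 (P = Mul(Mul(57, 52), Mul(-1, 1)) = Mul(2964, -1) = -2964)
Pow(Add(T, P), Rational(1, 2)) = Pow(Add(600489, -2964), Rational(1, 2)) = Pow(597525, Rational(1, 2)) = Mul(5, Pow(23901, Rational(1, 2)))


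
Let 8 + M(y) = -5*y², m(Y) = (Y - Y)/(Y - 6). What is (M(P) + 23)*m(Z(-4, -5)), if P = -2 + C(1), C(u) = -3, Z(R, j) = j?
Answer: 0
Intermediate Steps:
P = -5 (P = -2 - 3 = -5)
m(Y) = 0 (m(Y) = 0/(-6 + Y) = 0)
M(y) = -8 - 5*y²
(M(P) + 23)*m(Z(-4, -5)) = ((-8 - 5*(-5)²) + 23)*0 = ((-8 - 5*25) + 23)*0 = ((-8 - 125) + 23)*0 = (-133 + 23)*0 = -110*0 = 0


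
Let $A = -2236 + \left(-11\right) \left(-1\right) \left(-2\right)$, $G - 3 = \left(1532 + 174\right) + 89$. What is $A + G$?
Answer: $-460$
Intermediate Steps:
$G = 1798$ ($G = 3 + \left(\left(1532 + 174\right) + 89\right) = 3 + \left(1706 + 89\right) = 3 + 1795 = 1798$)
$A = -2258$ ($A = -2236 + 11 \left(-2\right) = -2236 - 22 = -2258$)
$A + G = -2258 + 1798 = -460$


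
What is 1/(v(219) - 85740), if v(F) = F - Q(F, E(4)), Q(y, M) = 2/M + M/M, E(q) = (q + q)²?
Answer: -32/2736705 ≈ -1.1693e-5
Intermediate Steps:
E(q) = 4*q² (E(q) = (2*q)² = 4*q²)
Q(y, M) = 1 + 2/M (Q(y, M) = 2/M + 1 = 1 + 2/M)
v(F) = -33/32 + F (v(F) = F - (2 + 4*4²)/(4*4²) = F - (2 + 4*16)/(4*16) = F - (2 + 64)/64 = F - 66/64 = F - 1*33/32 = F - 33/32 = -33/32 + F)
1/(v(219) - 85740) = 1/((-33/32 + 219) - 85740) = 1/(6975/32 - 85740) = 1/(-2736705/32) = -32/2736705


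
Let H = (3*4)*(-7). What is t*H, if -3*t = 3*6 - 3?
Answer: 420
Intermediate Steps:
t = -5 (t = -(3*6 - 3)/3 = -(18 - 3)/3 = -⅓*15 = -5)
H = -84 (H = 12*(-7) = -84)
t*H = -5*(-84) = 420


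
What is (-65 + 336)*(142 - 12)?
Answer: 35230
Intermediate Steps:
(-65 + 336)*(142 - 12) = 271*130 = 35230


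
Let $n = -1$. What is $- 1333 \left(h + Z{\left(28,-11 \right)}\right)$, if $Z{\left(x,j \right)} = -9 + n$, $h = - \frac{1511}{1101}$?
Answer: $\frac{16690493}{1101} \approx 15159.0$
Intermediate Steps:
$h = - \frac{1511}{1101}$ ($h = \left(-1511\right) \frac{1}{1101} = - \frac{1511}{1101} \approx -1.3724$)
$Z{\left(x,j \right)} = -10$ ($Z{\left(x,j \right)} = -9 - 1 = -10$)
$- 1333 \left(h + Z{\left(28,-11 \right)}\right) = - 1333 \left(- \frac{1511}{1101} - 10\right) = \left(-1333\right) \left(- \frac{12521}{1101}\right) = \frac{16690493}{1101}$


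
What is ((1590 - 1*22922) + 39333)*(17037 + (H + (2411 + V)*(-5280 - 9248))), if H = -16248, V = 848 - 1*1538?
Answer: -450059183899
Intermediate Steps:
V = -690 (V = 848 - 1538 = -690)
((1590 - 1*22922) + 39333)*(17037 + (H + (2411 + V)*(-5280 - 9248))) = ((1590 - 1*22922) + 39333)*(17037 + (-16248 + (2411 - 690)*(-5280 - 9248))) = ((1590 - 22922) + 39333)*(17037 + (-16248 + 1721*(-14528))) = (-21332 + 39333)*(17037 + (-16248 - 25002688)) = 18001*(17037 - 25018936) = 18001*(-25001899) = -450059183899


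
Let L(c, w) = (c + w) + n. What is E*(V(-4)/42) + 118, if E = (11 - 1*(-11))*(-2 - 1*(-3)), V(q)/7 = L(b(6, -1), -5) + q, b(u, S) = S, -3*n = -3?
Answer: 85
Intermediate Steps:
n = 1 (n = -1/3*(-3) = 1)
L(c, w) = 1 + c + w (L(c, w) = (c + w) + 1 = 1 + c + w)
V(q) = -35 + 7*q (V(q) = 7*((1 - 1 - 5) + q) = 7*(-5 + q) = -35 + 7*q)
E = 22 (E = (11 + 11)*(-2 + 3) = 22*1 = 22)
E*(V(-4)/42) + 118 = 22*((-35 + 7*(-4))/42) + 118 = 22*((-35 - 28)*(1/42)) + 118 = 22*(-63*1/42) + 118 = 22*(-3/2) + 118 = -33 + 118 = 85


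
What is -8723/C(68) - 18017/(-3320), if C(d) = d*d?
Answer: 6793781/1918960 ≈ 3.5403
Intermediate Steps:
C(d) = d²
-8723/C(68) - 18017/(-3320) = -8723/(68²) - 18017/(-3320) = -8723/4624 - 18017*(-1/3320) = -8723*1/4624 + 18017/3320 = -8723/4624 + 18017/3320 = 6793781/1918960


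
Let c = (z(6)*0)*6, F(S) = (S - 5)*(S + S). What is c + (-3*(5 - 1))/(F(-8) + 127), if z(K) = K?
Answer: -12/335 ≈ -0.035821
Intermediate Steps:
F(S) = 2*S*(-5 + S) (F(S) = (-5 + S)*(2*S) = 2*S*(-5 + S))
c = 0 (c = (6*0)*6 = 0*6 = 0)
c + (-3*(5 - 1))/(F(-8) + 127) = 0 + (-3*(5 - 1))/(2*(-8)*(-5 - 8) + 127) = 0 + (-3*4)/(2*(-8)*(-13) + 127) = 0 - 12/(208 + 127) = 0 - 12/335 = -12/335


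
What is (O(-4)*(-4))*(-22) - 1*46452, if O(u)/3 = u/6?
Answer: -46628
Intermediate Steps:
O(u) = u/2 (O(u) = 3*(u/6) = u/2)
(O(-4)*(-4))*(-22) - 1*46452 = (((½)*(-4))*(-4))*(-22) - 1*46452 = -2*(-4)*(-22) - 46452 = 8*(-22) - 46452 = -176 - 46452 = -46628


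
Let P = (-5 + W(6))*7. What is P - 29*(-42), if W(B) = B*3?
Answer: 1309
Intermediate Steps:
W(B) = 3*B
P = 91 (P = (-5 + 3*6)*7 = (-5 + 18)*7 = 13*7 = 91)
P - 29*(-42) = 91 - 29*(-42) = 91 + 1218 = 1309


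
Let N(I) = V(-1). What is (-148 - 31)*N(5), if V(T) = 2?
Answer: -358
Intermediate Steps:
N(I) = 2
(-148 - 31)*N(5) = (-148 - 31)*2 = -179*2 = -358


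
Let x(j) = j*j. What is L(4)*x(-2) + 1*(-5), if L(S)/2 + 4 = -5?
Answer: -77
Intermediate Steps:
L(S) = -18 (L(S) = -8 + 2*(-5) = -8 - 10 = -18)
x(j) = j²
L(4)*x(-2) + 1*(-5) = -18*(-2)² + 1*(-5) = -18*4 - 5 = -72 - 5 = -77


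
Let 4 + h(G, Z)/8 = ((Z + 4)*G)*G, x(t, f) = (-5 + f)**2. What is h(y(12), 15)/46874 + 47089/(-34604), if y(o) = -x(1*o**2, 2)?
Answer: -891156333/811013948 ≈ -1.0988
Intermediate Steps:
y(o) = -9 (y(o) = -(-5 + 2)**2 = -1*(-3)**2 = -1*9 = -9)
h(G, Z) = -32 + 8*G**2*(4 + Z) (h(G, Z) = -32 + 8*(((Z + 4)*G)*G) = -32 + 8*(((4 + Z)*G)*G) = -32 + 8*((G*(4 + Z))*G) = -32 + 8*(G**2*(4 + Z)) = -32 + 8*G**2*(4 + Z))
h(y(12), 15)/46874 + 47089/(-34604) = (-32 + 32*(-9)**2 + 8*15*(-9)**2)/46874 + 47089/(-34604) = (-32 + 32*81 + 8*15*81)*(1/46874) + 47089*(-1/34604) = (-32 + 2592 + 9720)*(1/46874) - 47089/34604 = 12280*(1/46874) - 47089/34604 = 6140/23437 - 47089/34604 = -891156333/811013948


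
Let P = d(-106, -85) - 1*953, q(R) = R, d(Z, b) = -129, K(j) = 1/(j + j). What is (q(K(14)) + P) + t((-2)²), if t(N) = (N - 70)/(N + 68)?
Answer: -45481/42 ≈ -1082.9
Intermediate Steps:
K(j) = 1/(2*j)
t(N) = (-70 + N)/(68 + N)
P = -1082 (P = -129 - 1*953 = -129 - 953 = -1082)
(q(K(14)) + P) + t((-2)²) = ((½)/14 - 1082) + (-70 + (-2)²)/(68 + (-2)²) = ((½)*(1/14) - 1082) + (-70 + 4)/(68 + 4) = (1/28 - 1082) - 66/72 = -30295/28 + (1/72)*(-66) = -30295/28 - 11/12 = -45481/42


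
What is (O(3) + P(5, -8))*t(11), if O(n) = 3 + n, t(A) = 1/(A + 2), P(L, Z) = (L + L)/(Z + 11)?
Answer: 28/39 ≈ 0.71795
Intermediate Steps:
P(L, Z) = 2*L/(11 + Z) (P(L, Z) = (2*L)/(11 + Z) = 2*L/(11 + Z))
t(A) = 1/(2 + A)
(O(3) + P(5, -8))*t(11) = ((3 + 3) + 2*5/(11 - 8))/(2 + 11) = (6 + 2*5/3)/13 = (6 + 2*5*(1/3))*(1/13) = (6 + 10/3)*(1/13) = (28/3)*(1/13) = 28/39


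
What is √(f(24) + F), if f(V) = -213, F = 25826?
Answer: √25613 ≈ 160.04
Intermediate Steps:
√(f(24) + F) = √(-213 + 25826) = √25613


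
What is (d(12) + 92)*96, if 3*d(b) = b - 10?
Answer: 8896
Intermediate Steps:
d(b) = -10/3 + b/3 (d(b) = (b - 10)/3 = (-10 + b)/3 = -10/3 + b/3)
(d(12) + 92)*96 = ((-10/3 + (1/3)*12) + 92)*96 = ((-10/3 + 4) + 92)*96 = (2/3 + 92)*96 = (278/3)*96 = 8896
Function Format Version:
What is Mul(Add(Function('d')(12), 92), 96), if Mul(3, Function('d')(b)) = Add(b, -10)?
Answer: 8896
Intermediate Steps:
Function('d')(b) = Add(Rational(-10, 3), Mul(Rational(1, 3), b)) (Function('d')(b) = Mul(Rational(1, 3), Add(b, -10)) = Mul(Rational(1, 3), Add(-10, b)) = Add(Rational(-10, 3), Mul(Rational(1, 3), b)))
Mul(Add(Function('d')(12), 92), 96) = Mul(Add(Add(Rational(-10, 3), Mul(Rational(1, 3), 12)), 92), 96) = Mul(Add(Add(Rational(-10, 3), 4), 92), 96) = Mul(Add(Rational(2, 3), 92), 96) = Mul(Rational(278, 3), 96) = 8896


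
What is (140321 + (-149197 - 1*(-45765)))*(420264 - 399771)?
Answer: 755966277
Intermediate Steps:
(140321 + (-149197 - 1*(-45765)))*(420264 - 399771) = (140321 + (-149197 + 45765))*20493 = (140321 - 103432)*20493 = 36889*20493 = 755966277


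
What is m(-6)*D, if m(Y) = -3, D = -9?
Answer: 27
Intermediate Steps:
m(-6)*D = -3*(-9) = 27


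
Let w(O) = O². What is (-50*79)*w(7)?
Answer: -193550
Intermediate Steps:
(-50*79)*w(7) = -50*79*7² = -3950*49 = -193550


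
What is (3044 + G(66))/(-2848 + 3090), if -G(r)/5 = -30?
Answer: 1597/121 ≈ 13.198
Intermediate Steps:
G(r) = 150 (G(r) = -5*(-30) = 150)
(3044 + G(66))/(-2848 + 3090) = (3044 + 150)/(-2848 + 3090) = 3194/242 = 3194*(1/242) = 1597/121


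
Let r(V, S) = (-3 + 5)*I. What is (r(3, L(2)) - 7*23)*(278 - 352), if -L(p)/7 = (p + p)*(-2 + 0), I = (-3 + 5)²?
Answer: 11322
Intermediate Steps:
I = 4 (I = 2² = 4)
L(p) = 28*p (L(p) = -7*(p + p)*(-2 + 0) = -7*2*p*(-2) = -(-28)*p = 28*p)
r(V, S) = 8 (r(V, S) = (-3 + 5)*4 = 2*4 = 8)
(r(3, L(2)) - 7*23)*(278 - 352) = (8 - 7*23)*(278 - 352) = (8 - 161)*(-74) = -153*(-74) = 11322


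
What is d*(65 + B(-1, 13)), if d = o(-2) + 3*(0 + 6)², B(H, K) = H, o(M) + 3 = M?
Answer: 6592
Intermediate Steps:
o(M) = -3 + M
d = 103 (d = (-3 - 2) + 3*(0 + 6)² = -5 + 3*6² = -5 + 3*36 = -5 + 108 = 103)
d*(65 + B(-1, 13)) = 103*(65 - 1) = 103*64 = 6592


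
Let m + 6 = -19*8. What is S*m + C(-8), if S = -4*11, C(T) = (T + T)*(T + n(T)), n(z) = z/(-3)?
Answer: 21112/3 ≈ 7037.3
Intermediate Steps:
n(z) = -z/3 (n(z) = z*(-⅓) = -z/3)
C(T) = 4*T²/3 (C(T) = (T + T)*(T - T/3) = (2*T)*(2*T/3) = 4*T²/3)
m = -158 (m = -6 - 19*8 = -6 - 152 = -158)
S = -44
S*m + C(-8) = -44*(-158) + (4/3)*(-8)² = 6952 + (4/3)*64 = 6952 + 256/3 = 21112/3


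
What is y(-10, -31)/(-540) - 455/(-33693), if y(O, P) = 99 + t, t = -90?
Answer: -2131/673860 ≈ -0.0031624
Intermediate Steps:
y(O, P) = 9 (y(O, P) = 99 - 90 = 9)
y(-10, -31)/(-540) - 455/(-33693) = 9/(-540) - 455/(-33693) = 9*(-1/540) - 455*(-1/33693) = -1/60 + 455/33693 = -2131/673860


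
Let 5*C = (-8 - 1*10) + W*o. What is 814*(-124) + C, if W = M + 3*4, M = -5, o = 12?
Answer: -504614/5 ≈ -1.0092e+5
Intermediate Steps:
W = 7 (W = -5 + 3*4 = -5 + 12 = 7)
C = 66/5 (C = ((-8 - 1*10) + 7*12)/5 = ((-8 - 10) + 84)/5 = (-18 + 84)/5 = (1/5)*66 = 66/5 ≈ 13.200)
814*(-124) + C = 814*(-124) + 66/5 = -100936 + 66/5 = -504614/5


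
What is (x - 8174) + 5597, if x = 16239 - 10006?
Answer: 3656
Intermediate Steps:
x = 6233
(x - 8174) + 5597 = (6233 - 8174) + 5597 = -1941 + 5597 = 3656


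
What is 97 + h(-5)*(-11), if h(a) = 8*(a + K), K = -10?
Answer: 1417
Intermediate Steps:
h(a) = -80 + 8*a (h(a) = 8*(a - 10) = 8*(-10 + a) = -80 + 8*a)
97 + h(-5)*(-11) = 97 + (-80 + 8*(-5))*(-11) = 97 + (-80 - 40)*(-11) = 97 - 120*(-11) = 97 + 1320 = 1417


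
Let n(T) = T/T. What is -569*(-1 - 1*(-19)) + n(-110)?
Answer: -10241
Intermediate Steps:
n(T) = 1
-569*(-1 - 1*(-19)) + n(-110) = -569*(-1 - 1*(-19)) + 1 = -569*(-1 + 19) + 1 = -569*18 + 1 = -10242 + 1 = -10241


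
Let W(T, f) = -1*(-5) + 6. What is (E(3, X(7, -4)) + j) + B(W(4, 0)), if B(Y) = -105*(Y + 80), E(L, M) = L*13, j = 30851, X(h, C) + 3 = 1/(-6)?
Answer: 21335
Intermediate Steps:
X(h, C) = -19/6 (X(h, C) = -3 + 1/(-6) = -3 - ⅙ = -19/6)
W(T, f) = 11 (W(T, f) = 5 + 6 = 11)
E(L, M) = 13*L
B(Y) = -8400 - 105*Y (B(Y) = -105*(80 + Y) = -8400 - 105*Y)
(E(3, X(7, -4)) + j) + B(W(4, 0)) = (13*3 + 30851) + (-8400 - 105*11) = (39 + 30851) + (-8400 - 1155) = 30890 - 9555 = 21335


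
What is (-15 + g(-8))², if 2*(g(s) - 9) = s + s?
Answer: 196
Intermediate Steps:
g(s) = 9 + s (g(s) = 9 + (s + s)/2 = 9 + (2*s)/2 = 9 + s)
(-15 + g(-8))² = (-15 + (9 - 8))² = (-15 + 1)² = (-14)² = 196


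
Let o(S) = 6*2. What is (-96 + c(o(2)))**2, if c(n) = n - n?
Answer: 9216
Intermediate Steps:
o(S) = 12
c(n) = 0
(-96 + c(o(2)))**2 = (-96 + 0)**2 = (-96)**2 = 9216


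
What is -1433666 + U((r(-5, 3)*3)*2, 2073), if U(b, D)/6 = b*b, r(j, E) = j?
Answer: -1428266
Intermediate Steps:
U(b, D) = 6*b**2 (U(b, D) = 6*(b*b) = 6*b**2)
-1433666 + U((r(-5, 3)*3)*2, 2073) = -1433666 + 6*(-5*3*2)**2 = -1433666 + 6*(-15*2)**2 = -1433666 + 6*(-30)**2 = -1433666 + 6*900 = -1433666 + 5400 = -1428266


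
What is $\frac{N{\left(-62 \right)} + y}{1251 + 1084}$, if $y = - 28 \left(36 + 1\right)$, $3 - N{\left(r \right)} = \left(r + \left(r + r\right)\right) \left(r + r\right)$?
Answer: $- \frac{24097}{2335} \approx -10.32$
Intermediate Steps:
$N{\left(r \right)} = 3 - 6 r^{2}$ ($N{\left(r \right)} = 3 - \left(r + \left(r + r\right)\right) \left(r + r\right) = 3 - \left(r + 2 r\right) 2 r = 3 - 3 r 2 r = 3 - 6 r^{2}$)
$y = -1036$ ($y = \left(-28\right) 37 = -1036$)
$\frac{N{\left(-62 \right)} + y}{1251 + 1084} = \frac{\left(3 - 6 \left(-62\right)^{2}\right) - 1036}{1251 + 1084} = \frac{\left(3 - 23064\right) - 1036}{2335} = \left(\left(3 - 23064\right) - 1036\right) \frac{1}{2335} = \left(-23061 - 1036\right) \frac{1}{2335} = \left(-24097\right) \frac{1}{2335} = - \frac{24097}{2335}$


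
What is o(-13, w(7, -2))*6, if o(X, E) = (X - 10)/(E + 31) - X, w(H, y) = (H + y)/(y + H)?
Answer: 1179/16 ≈ 73.688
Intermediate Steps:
w(H, y) = 1 (w(H, y) = (H + y)/(H + y) = 1)
o(X, E) = -X + (-10 + X)/(31 + E) (o(X, E) = (-10 + X)/(31 + E) - X = -X + (-10 + X)/(31 + E))
o(-13, w(7, -2))*6 = ((-10 - 30*(-13) - 1*1*(-13))/(31 + 1))*6 = ((-10 + 390 + 13)/32)*6 = ((1/32)*393)*6 = (393/32)*6 = 1179/16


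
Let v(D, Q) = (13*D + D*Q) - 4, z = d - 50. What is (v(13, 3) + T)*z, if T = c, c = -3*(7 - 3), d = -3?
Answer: -10176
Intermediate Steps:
z = -53 (z = -3 - 50 = -53)
v(D, Q) = -4 + 13*D + D*Q
c = -12 (c = -3*4 = -12)
T = -12
(v(13, 3) + T)*z = ((-4 + 13*13 + 13*3) - 12)*(-53) = ((-4 + 169 + 39) - 12)*(-53) = (204 - 12)*(-53) = 192*(-53) = -10176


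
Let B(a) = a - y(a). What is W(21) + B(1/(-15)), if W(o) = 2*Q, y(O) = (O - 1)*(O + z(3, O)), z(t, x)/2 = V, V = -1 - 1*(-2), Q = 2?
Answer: 1349/225 ≈ 5.9956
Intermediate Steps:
V = 1 (V = -1 + 2 = 1)
z(t, x) = 2 (z(t, x) = 2*1 = 2)
y(O) = (-1 + O)*(2 + O) (y(O) = (O - 1)*(O + 2) = (-1 + O)*(2 + O))
W(o) = 4 (W(o) = 2*2 = 4)
B(a) = 2 - a² (B(a) = a - (-2 + a + a²) = a + (2 - a - a²) = 2 - a²)
W(21) + B(1/(-15)) = 4 + (2 - (1/(-15))²) = 4 + (2 - (-1/15)²) = 4 + (2 - 1*1/225) = 4 + (2 - 1/225) = 4 + 449/225 = 1349/225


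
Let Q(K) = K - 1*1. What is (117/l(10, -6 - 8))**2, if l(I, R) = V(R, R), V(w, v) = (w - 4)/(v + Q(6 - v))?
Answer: 4225/4 ≈ 1056.3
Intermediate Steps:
Q(K) = -1 + K (Q(K) = K - 1 = -1 + K)
V(w, v) = -4/5 + w/5 (V(w, v) = (w - 4)/(v + (-1 + (6 - v))) = (-4 + w)/(v + (5 - v)) = (-4 + w)/5 = (-4 + w)*(1/5) = -4/5 + w/5)
l(I, R) = -4/5 + R/5
(117/l(10, -6 - 8))**2 = (117/(-4/5 + (-6 - 8)/5))**2 = (117/(-4/5 + (1/5)*(-14)))**2 = (117/(-4/5 - 14/5))**2 = (117/(-18/5))**2 = (117*(-5/18))**2 = (-65/2)**2 = 4225/4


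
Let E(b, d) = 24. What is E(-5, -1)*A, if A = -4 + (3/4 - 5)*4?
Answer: -504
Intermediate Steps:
A = -21 (A = -4 + (3*(¼) - 5)*4 = -4 + (¾ - 5)*4 = -4 - 17/4*4 = -4 - 17 = -21)
E(-5, -1)*A = 24*(-21) = -504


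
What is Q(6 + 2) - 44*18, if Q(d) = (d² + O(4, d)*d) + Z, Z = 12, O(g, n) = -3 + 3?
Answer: -716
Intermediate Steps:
O(g, n) = 0
Q(d) = 12 + d² (Q(d) = (d² + 0*d) + 12 = (d² + 0) + 12 = d² + 12 = 12 + d²)
Q(6 + 2) - 44*18 = (12 + (6 + 2)²) - 44*18 = (12 + 8²) - 792 = (12 + 64) - 792 = 76 - 792 = -716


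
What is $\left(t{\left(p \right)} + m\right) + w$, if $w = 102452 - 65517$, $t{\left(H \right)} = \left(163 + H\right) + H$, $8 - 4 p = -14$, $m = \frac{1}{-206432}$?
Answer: $\frac{7660485087}{206432} \approx 37109.0$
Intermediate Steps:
$m = - \frac{1}{206432} \approx -4.8442 \cdot 10^{-6}$
$p = \frac{11}{2}$ ($p = 2 - - \frac{7}{2} = 2 + \frac{7}{2} = \frac{11}{2} \approx 5.5$)
$t{\left(H \right)} = 163 + 2 H$
$w = 36935$ ($w = 102452 - 65517 = 36935$)
$\left(t{\left(p \right)} + m\right) + w = \left(\left(163 + 2 \cdot \frac{11}{2}\right) - \frac{1}{206432}\right) + 36935 = \left(\left(163 + 11\right) - \frac{1}{206432}\right) + 36935 = \left(174 - \frac{1}{206432}\right) + 36935 = \frac{35919167}{206432} + 36935 = \frac{7660485087}{206432}$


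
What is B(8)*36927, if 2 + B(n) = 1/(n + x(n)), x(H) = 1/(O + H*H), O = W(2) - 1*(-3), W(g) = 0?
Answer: -12395163/179 ≈ -69247.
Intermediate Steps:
O = 3 (O = 0 - 1*(-3) = 0 + 3 = 3)
x(H) = 1/(3 + H**2) (x(H) = 1/(3 + H*H) = 1/(3 + H**2))
B(n) = -2 + 1/(n + 1/(3 + n**2))
B(8)*36927 = ((-2 - (-1 + 2*8)*(3 + 8**2))/(1 + 8*(3 + 8**2)))*36927 = ((-2 - (-1 + 16)*(3 + 64))/(1 + 8*(3 + 64)))*36927 = ((-2 - 1*15*67)/(1 + 8*67))*36927 = ((-2 - 1005)/(1 + 536))*36927 = (-1007/537)*36927 = ((1/537)*(-1007))*36927 = -1007/537*36927 = -12395163/179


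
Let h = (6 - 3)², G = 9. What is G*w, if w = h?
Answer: 81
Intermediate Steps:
h = 9 (h = 3² = 9)
w = 9
G*w = 9*9 = 81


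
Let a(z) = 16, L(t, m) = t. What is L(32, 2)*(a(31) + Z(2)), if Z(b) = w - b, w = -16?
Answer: -64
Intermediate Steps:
Z(b) = -16 - b
L(32, 2)*(a(31) + Z(2)) = 32*(16 + (-16 - 1*2)) = 32*(16 + (-16 - 2)) = 32*(16 - 18) = 32*(-2) = -64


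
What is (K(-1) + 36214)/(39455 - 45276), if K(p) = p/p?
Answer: -36215/5821 ≈ -6.2214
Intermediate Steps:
K(p) = 1
(K(-1) + 36214)/(39455 - 45276) = (1 + 36214)/(39455 - 45276) = 36215/(-5821) = 36215*(-1/5821) = -36215/5821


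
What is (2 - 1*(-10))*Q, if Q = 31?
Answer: 372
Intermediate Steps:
(2 - 1*(-10))*Q = (2 - 1*(-10))*31 = (2 + 10)*31 = 12*31 = 372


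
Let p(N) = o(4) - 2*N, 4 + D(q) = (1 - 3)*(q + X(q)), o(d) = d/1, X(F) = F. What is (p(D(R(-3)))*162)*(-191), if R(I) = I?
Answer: 371304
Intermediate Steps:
o(d) = d (o(d) = d*1 = d)
D(q) = -4 - 4*q (D(q) = -4 + (1 - 3)*(q + q) = -4 - 4*q)
p(N) = 4 - 2*N
(p(D(R(-3)))*162)*(-191) = ((4 - 2*(-4 - 4*(-3)))*162)*(-191) = ((4 - 2*(-4 + 12))*162)*(-191) = ((4 - 2*8)*162)*(-191) = ((4 - 16)*162)*(-191) = -12*162*(-191) = -1944*(-191) = 371304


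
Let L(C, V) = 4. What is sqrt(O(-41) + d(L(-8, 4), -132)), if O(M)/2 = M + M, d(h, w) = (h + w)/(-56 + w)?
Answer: 2*I*sqrt(90193)/47 ≈ 12.78*I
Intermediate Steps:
d(h, w) = (h + w)/(-56 + w)
O(M) = 4*M (O(M) = 2*(M + M) = 2*(2*M) = 4*M)
sqrt(O(-41) + d(L(-8, 4), -132)) = sqrt(4*(-41) + (4 - 132)/(-56 - 132)) = sqrt(-164 - 128/(-188)) = sqrt(-164 - 1/188*(-128)) = sqrt(-164 + 32/47) = sqrt(-7676/47) = 2*I*sqrt(90193)/47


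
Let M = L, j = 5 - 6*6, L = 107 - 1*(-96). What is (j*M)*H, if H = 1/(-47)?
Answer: 6293/47 ≈ 133.89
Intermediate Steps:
H = -1/47 ≈ -0.021277
L = 203 (L = 107 + 96 = 203)
j = -31 (j = 5 - 36 = -31)
M = 203
(j*M)*H = -31*203*(-1/47) = -6293*(-1/47) = 6293/47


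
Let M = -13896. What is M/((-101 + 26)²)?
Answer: -1544/625 ≈ -2.4704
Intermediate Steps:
M/((-101 + 26)²) = -13896/(-101 + 26)² = -13896/((-75)²) = -13896/5625 = -13896*1/5625 = -1544/625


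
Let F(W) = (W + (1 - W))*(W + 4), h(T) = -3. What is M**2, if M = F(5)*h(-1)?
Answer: 729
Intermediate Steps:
F(W) = 4 + W (F(W) = 1*(4 + W) = 4 + W)
M = -27 (M = (4 + 5)*(-3) = 9*(-3) = -27)
M**2 = (-27)**2 = 729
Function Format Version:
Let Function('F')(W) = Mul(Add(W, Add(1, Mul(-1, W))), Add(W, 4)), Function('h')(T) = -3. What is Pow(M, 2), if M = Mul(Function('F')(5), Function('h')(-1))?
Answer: 729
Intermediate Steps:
Function('F')(W) = Add(4, W) (Function('F')(W) = Mul(1, Add(4, W)) = Add(4, W))
M = -27 (M = Mul(Add(4, 5), -3) = Mul(9, -3) = -27)
Pow(M, 2) = Pow(-27, 2) = 729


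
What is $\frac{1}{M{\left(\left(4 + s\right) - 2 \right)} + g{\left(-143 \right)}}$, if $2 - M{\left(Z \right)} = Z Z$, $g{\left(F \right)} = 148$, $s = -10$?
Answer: $\frac{1}{86} \approx 0.011628$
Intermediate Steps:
$M{\left(Z \right)} = 2 - Z^{2}$ ($M{\left(Z \right)} = 2 - Z Z = 2 - Z^{2}$)
$\frac{1}{M{\left(\left(4 + s\right) - 2 \right)} + g{\left(-143 \right)}} = \frac{1}{\left(2 - \left(\left(4 - 10\right) - 2\right)^{2}\right) + 148} = \frac{1}{\left(2 - \left(-6 - 2\right)^{2}\right) + 148} = \frac{1}{\left(2 - \left(-8\right)^{2}\right) + 148} = \frac{1}{\left(2 - 64\right) + 148} = \frac{1}{-62 + 148} = \frac{1}{86}$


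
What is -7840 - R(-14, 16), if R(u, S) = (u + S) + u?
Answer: -7828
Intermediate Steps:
R(u, S) = S + 2*u (R(u, S) = (S + u) + u = S + 2*u)
-7840 - R(-14, 16) = -7840 - (16 + 2*(-14)) = -7840 - (16 - 28) = -7840 - 1*(-12) = -7840 + 12 = -7828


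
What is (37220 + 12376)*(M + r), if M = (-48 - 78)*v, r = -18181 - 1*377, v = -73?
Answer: -464218560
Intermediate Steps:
r = -18558 (r = -18181 - 377 = -18558)
M = 9198 (M = (-48 - 78)*(-73) = -126*(-73) = 9198)
(37220 + 12376)*(M + r) = (37220 + 12376)*(9198 - 18558) = 49596*(-9360) = -464218560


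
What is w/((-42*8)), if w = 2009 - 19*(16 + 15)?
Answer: -355/84 ≈ -4.2262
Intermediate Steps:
w = 1420 (w = 2009 - 19*31 = 2009 - 589 = 1420)
w/((-42*8)) = 1420/((-42*8)) = 1420/(-336) = 1420*(-1/336) = -355/84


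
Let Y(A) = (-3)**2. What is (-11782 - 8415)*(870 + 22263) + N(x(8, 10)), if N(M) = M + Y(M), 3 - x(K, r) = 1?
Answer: -467217190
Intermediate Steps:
x(K, r) = 2 (x(K, r) = 3 - 1*1 = 3 - 1 = 2)
Y(A) = 9
N(M) = 9 + M (N(M) = M + 9 = 9 + M)
(-11782 - 8415)*(870 + 22263) + N(x(8, 10)) = (-11782 - 8415)*(870 + 22263) + (9 + 2) = -20197*23133 + 11 = -467217201 + 11 = -467217190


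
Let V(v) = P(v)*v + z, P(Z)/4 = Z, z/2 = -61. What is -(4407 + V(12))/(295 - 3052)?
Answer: 4861/2757 ≈ 1.7631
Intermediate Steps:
z = -122 (z = 2*(-61) = -122)
P(Z) = 4*Z
V(v) = -122 + 4*v² (V(v) = (4*v)*v - 122 = 4*v² - 122 = -122 + 4*v²)
-(4407 + V(12))/(295 - 3052) = -(4407 + (-122 + 4*12²))/(295 - 3052) = -(4407 + (-122 + 4*144))/(-2757) = -(4407 + (-122 + 576))*(-1)/2757 = -(4407 + 454)*(-1)/2757 = -4861*(-1)/2757 = -1*(-4861/2757) = 4861/2757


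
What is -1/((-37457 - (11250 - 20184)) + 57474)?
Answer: -1/28951 ≈ -3.4541e-5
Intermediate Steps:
-1/((-37457 - (11250 - 20184)) + 57474) = -1/((-37457 - 1*(-8934)) + 57474) = -1/((-37457 + 8934) + 57474) = -1/(-28523 + 57474) = -1/28951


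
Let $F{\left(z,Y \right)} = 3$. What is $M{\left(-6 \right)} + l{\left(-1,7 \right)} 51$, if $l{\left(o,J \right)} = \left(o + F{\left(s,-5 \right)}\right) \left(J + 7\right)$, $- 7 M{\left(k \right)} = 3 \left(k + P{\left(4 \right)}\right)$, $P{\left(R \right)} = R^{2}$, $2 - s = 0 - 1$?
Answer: $\frac{9966}{7} \approx 1423.7$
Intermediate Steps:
$s = 3$ ($s = 2 - \left(0 - 1\right) = 2 - -1 = 2 + 1 = 3$)
$M{\left(k \right)} = - \frac{48}{7} - \frac{3 k}{7}$ ($M{\left(k \right)} = - \frac{3 \left(k + 4^{2}\right)}{7} = - \frac{3 \left(k + 16\right)}{7} = - \frac{3 \left(16 + k\right)}{7} = - \frac{48 + 3 k}{7} = - \frac{48}{7} - \frac{3 k}{7}$)
$l{\left(o,J \right)} = \left(3 + o\right) \left(7 + J\right)$ ($l{\left(o,J \right)} = \left(o + 3\right) \left(J + 7\right) = \left(3 + o\right) \left(7 + J\right)$)
$M{\left(-6 \right)} + l{\left(-1,7 \right)} 51 = \left(- \frac{48}{7} - - \frac{18}{7}\right) + \left(21 + 3 \cdot 7 + 7 \left(-1\right) + 7 \left(-1\right)\right) 51 = \left(- \frac{48}{7} + \frac{18}{7}\right) + \left(21 + 21 - 7 - 7\right) 51 = - \frac{30}{7} + 28 \cdot 51 = - \frac{30}{7} + 1428 = \frac{9966}{7}$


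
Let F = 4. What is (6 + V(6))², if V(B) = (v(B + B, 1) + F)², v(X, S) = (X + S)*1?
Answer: 87025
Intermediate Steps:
v(X, S) = S + X (v(X, S) = (S + X)*1 = S + X)
V(B) = (5 + 2*B)² (V(B) = ((1 + (B + B)) + 4)² = ((1 + 2*B) + 4)² = (5 + 2*B)²)
(6 + V(6))² = (6 + (5 + 2*6)²)² = (6 + (5 + 12)²)² = (6 + 17²)² = (6 + 289)² = 295² = 87025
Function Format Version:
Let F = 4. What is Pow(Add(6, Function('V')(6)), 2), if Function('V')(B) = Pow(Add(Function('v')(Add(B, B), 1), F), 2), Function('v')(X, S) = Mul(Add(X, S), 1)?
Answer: 87025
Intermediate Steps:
Function('v')(X, S) = Add(S, X) (Function('v')(X, S) = Mul(Add(S, X), 1) = Add(S, X))
Function('V')(B) = Pow(Add(5, Mul(2, B)), 2) (Function('V')(B) = Pow(Add(Add(1, Add(B, B)), 4), 2) = Pow(Add(Add(1, Mul(2, B)), 4), 2) = Pow(Add(5, Mul(2, B)), 2))
Pow(Add(6, Function('V')(6)), 2) = Pow(Add(6, Pow(Add(5, Mul(2, 6)), 2)), 2) = Pow(Add(6, Pow(Add(5, 12), 2)), 2) = Pow(Add(6, Pow(17, 2)), 2) = Pow(Add(6, 289), 2) = Pow(295, 2) = 87025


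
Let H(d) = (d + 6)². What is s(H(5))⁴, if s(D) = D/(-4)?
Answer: 214358881/256 ≈ 8.3734e+5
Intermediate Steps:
H(d) = (6 + d)²
s(D) = -D/4 (s(D) = D*(-¼) = -D/4)
s(H(5))⁴ = (-(6 + 5)²/4)⁴ = (-¼*11²)⁴ = (-¼*121)⁴ = (-121/4)⁴ = 214358881/256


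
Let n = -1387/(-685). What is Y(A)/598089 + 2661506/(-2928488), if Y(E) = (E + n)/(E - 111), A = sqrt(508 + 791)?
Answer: -1001528026854401593/1101993406121980020 - 38711*sqrt(1299)/2257806908115 ≈ -0.90883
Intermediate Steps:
A = sqrt(1299) ≈ 36.042
n = 1387/685 (n = -1387*(-1/685) = 1387/685 ≈ 2.0248)
Y(E) = (1387/685 + E)/(-111 + E) (Y(E) = (E + 1387/685)/(E - 111) = (1387/685 + E)/(-111 + E))
Y(A)/598089 + 2661506/(-2928488) = ((1387/685 + sqrt(1299))/(-111 + sqrt(1299)))/598089 + 2661506/(-2928488) = ((1387/685 + sqrt(1299))/(-111 + sqrt(1299)))*(1/598089) + 2661506*(-1/2928488) = (1387/685 + sqrt(1299))/(598089*(-111 + sqrt(1299))) - 1330753/1464244 = -1330753/1464244 + (1387/685 + sqrt(1299))/(598089*(-111 + sqrt(1299)))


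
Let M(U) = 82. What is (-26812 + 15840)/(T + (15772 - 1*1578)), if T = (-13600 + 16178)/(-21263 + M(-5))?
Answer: -58099483/75160134 ≈ -0.77301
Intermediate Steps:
T = -2578/21181 (T = (-13600 + 16178)/(-21263 + 82) = 2578/(-21181) = 2578*(-1/21181) = -2578/21181 ≈ -0.12171)
(-26812 + 15840)/(T + (15772 - 1*1578)) = (-26812 + 15840)/(-2578/21181 + (15772 - 1*1578)) = -10972/(-2578/21181 + (15772 - 1578)) = -10972/(-2578/21181 + 14194) = -10972/300640536/21181 = -10972*21181/300640536 = -58099483/75160134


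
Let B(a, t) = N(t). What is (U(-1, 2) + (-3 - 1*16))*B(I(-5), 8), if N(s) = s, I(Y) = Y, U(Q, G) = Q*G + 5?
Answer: -128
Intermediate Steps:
U(Q, G) = 5 + G*Q (U(Q, G) = G*Q + 5 = 5 + G*Q)
B(a, t) = t
(U(-1, 2) + (-3 - 1*16))*B(I(-5), 8) = ((5 + 2*(-1)) + (-3 - 1*16))*8 = ((5 - 2) + (-3 - 16))*8 = (3 - 19)*8 = -16*8 = -128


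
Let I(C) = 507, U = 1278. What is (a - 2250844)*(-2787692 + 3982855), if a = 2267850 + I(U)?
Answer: 20930889619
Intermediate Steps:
a = 2268357 (a = 2267850 + 507 = 2268357)
(a - 2250844)*(-2787692 + 3982855) = (2268357 - 2250844)*(-2787692 + 3982855) = 17513*1195163 = 20930889619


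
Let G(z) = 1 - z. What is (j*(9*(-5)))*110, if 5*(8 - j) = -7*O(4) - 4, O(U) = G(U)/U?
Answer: -76725/2 ≈ -38363.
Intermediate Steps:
O(U) = (1 - U)/U
j = 31/4 (j = 8 - (-7*(1 - 1*4)/4 - 4)/5 = 8 - (-7*(1 - 4)/4 - 4)/5 = 8 - (-7*(-3)/4 - 4)/5 = 8 - (-7*(-¾) - 4)/5 = 8 - (21/4 - 4)/5 = 8 - ⅕*5/4 = 8 - ¼ = 31/4 ≈ 7.7500)
(j*(9*(-5)))*110 = (31*(9*(-5))/4)*110 = ((31/4)*(-45))*110 = -1395/4*110 = -76725/2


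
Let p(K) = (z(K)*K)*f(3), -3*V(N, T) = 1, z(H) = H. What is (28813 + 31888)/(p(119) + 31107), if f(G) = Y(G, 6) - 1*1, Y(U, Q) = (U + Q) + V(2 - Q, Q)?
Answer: 182103/419024 ≈ 0.43459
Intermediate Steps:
V(N, T) = -1/3 (V(N, T) = -1/3*1 = -1/3)
Y(U, Q) = -1/3 + Q + U (Y(U, Q) = (U + Q) - 1/3 = (Q + U) - 1/3 = -1/3 + Q + U)
f(G) = 14/3 + G (f(G) = (-1/3 + 6 + G) - 1*1 = (17/3 + G) - 1 = 14/3 + G)
p(K) = 23*K**2/3 (p(K) = (K*K)*(14/3 + 3) = K**2*(23/3) = 23*K**2/3)
(28813 + 31888)/(p(119) + 31107) = (28813 + 31888)/((23/3)*119**2 + 31107) = 60701/((23/3)*14161 + 31107) = 60701/(325703/3 + 31107) = 60701/(419024/3) = 60701*(3/419024) = 182103/419024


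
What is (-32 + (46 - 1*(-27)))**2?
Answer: 1681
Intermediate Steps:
(-32 + (46 - 1*(-27)))**2 = (-32 + (46 + 27))**2 = (-32 + 73)**2 = 41**2 = 1681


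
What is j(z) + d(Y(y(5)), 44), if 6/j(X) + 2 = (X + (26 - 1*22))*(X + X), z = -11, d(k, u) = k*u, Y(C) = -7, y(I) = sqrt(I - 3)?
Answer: -23405/76 ≈ -307.96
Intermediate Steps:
y(I) = sqrt(-3 + I)
j(X) = 6/(-2 + 2*X*(4 + X)) (j(X) = 6/(-2 + (X + (26 - 1*22))*(X + X)) = 6/(-2 + (X + (26 - 22))*(2*X)) = 6/(-2 + (X + 4)*(2*X)) = 6/(-2 + (4 + X)*(2*X)) = 6/(-2 + 2*X*(4 + X)))
j(z) + d(Y(y(5)), 44) = 3/(-1 + (-11)**2 + 4*(-11)) - 7*44 = 3/(-1 + 121 - 44) - 308 = 3/76 - 308 = -23405/76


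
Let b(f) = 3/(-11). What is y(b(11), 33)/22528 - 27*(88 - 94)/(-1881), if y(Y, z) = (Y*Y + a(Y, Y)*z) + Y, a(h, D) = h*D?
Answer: -4455357/51791872 ≈ -0.086024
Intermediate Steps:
a(h, D) = D*h
b(f) = -3/11 (b(f) = 3*(-1/11) = -3/11)
y(Y, z) = Y + Y**2 + z*Y**2 (y(Y, z) = (Y*Y + (Y*Y)*z) + Y = (Y**2 + Y**2*z) + Y = (Y**2 + z*Y**2) + Y = Y + Y**2 + z*Y**2)
y(b(11), 33)/22528 - 27*(88 - 94)/(-1881) = -3*(1 - 3/11 - 3/11*33)/11/22528 - 27*(88 - 94)/(-1881) = -3*(1 - 3/11 - 9)/11*(1/22528) - 27*(-6)*(-1/1881) = -3/11*(-91/11)*(1/22528) + 162*(-1/1881) = (273/121)*(1/22528) - 18/209 = 273/2725888 - 18/209 = -4455357/51791872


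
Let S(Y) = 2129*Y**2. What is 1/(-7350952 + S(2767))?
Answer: 1/16292888329 ≈ 6.1376e-11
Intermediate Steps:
1/(-7350952 + S(2767)) = 1/(-7350952 + 2129*2767**2) = 1/(-7350952 + 2129*7656289) = 1/(-7350952 + 16300239281) = 1/16292888329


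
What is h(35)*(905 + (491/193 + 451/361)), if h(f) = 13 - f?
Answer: -1393003898/69673 ≈ -19993.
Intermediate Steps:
h(35)*(905 + (491/193 + 451/361)) = (13 - 1*35)*(905 + (491/193 + 451/361)) = (13 - 35)*(905 + (491*(1/193) + 451*(1/361))) = -22*(905 + (491/193 + 451/361)) = -22*(905 + 264294/69673) = -22*63318359/69673 = -1393003898/69673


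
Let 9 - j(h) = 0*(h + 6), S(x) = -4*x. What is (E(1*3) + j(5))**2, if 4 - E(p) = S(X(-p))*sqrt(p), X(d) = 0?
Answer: 169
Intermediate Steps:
E(p) = 4 (E(p) = 4 - (-4*0)*sqrt(p) = 4 - 0*sqrt(p) = 4 - 1*0 = 4 + 0 = 4)
j(h) = 9 (j(h) = 9 - 0*(h + 6) = 9 - 0*(6 + h) = 9 - 1*0 = 9 + 0 = 9)
(E(1*3) + j(5))**2 = (4 + 9)**2 = 13**2 = 169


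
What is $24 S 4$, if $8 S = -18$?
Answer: $-216$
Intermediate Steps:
$S = - \frac{9}{4}$ ($S = \frac{1}{8} \left(-18\right) = - \frac{9}{4} \approx -2.25$)
$24 S 4 = 24 \left(- \frac{9}{4}\right) 4 = \left(-54\right) 4 = -216$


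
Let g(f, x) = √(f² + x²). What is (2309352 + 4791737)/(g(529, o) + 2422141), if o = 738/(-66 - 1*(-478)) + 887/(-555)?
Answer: 224825094129518328446100/76686555026263348338671 - 811867505370*√3657899834742229/76686555026263348338671 ≈ 2.9311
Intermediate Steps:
o = 22073/114330 (o = 738/(-66 + 478) + 887*(-1/555) = 738/412 - 887/555 = 738*(1/412) - 887/555 = 369/206 - 887/555 = 22073/114330 ≈ 0.19306)
(2309352 + 4791737)/(g(529, o) + 2422141) = (2309352 + 4791737)/(√(529² + (22073/114330)²) + 2422141) = 7101089/(√(279841 + 487217329/13071348900) + 2422141) = 7101089/(√(3657899834742229/13071348900) + 2422141) = 7101089/(√3657899834742229/114330 + 2422141) = 7101089/(2422141 + √3657899834742229/114330)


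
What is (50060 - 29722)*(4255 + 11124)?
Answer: 312778102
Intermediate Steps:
(50060 - 29722)*(4255 + 11124) = 20338*15379 = 312778102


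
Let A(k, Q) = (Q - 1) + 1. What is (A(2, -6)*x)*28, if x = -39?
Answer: 6552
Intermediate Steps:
A(k, Q) = Q (A(k, Q) = (-1 + Q) + 1 = Q)
(A(2, -6)*x)*28 = -6*(-39)*28 = 234*28 = 6552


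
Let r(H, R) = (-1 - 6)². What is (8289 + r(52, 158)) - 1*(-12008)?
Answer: 20346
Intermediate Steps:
r(H, R) = 49 (r(H, R) = (-7)² = 49)
(8289 + r(52, 158)) - 1*(-12008) = (8289 + 49) - 1*(-12008) = 8338 + 12008 = 20346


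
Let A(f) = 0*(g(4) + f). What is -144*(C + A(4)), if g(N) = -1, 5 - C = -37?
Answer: -6048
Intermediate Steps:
C = 42 (C = 5 - 1*(-37) = 5 + 37 = 42)
A(f) = 0 (A(f) = 0*(-1 + f) = 0)
-144*(C + A(4)) = -144*(42 + 0) = -144*42 = -6048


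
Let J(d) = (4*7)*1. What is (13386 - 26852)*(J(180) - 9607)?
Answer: 128990814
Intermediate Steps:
J(d) = 28 (J(d) = 28*1 = 28)
(13386 - 26852)*(J(180) - 9607) = (13386 - 26852)*(28 - 9607) = -13466*(-9579) = 128990814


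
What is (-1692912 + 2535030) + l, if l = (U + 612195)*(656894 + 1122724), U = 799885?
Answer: 2512963827558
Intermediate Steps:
l = 2512962985440 (l = (799885 + 612195)*(656894 + 1122724) = 1412080*1779618 = 2512962985440)
(-1692912 + 2535030) + l = (-1692912 + 2535030) + 2512962985440 = 842118 + 2512962985440 = 2512963827558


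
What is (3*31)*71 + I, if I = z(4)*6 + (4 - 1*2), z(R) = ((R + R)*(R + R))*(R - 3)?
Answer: 6989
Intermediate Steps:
z(R) = 4*R²*(-3 + R) (z(R) = ((2*R)*(2*R))*(-3 + R) = (4*R²)*(-3 + R) = 4*R²*(-3 + R))
I = 386 (I = (4*4²*(-3 + 4))*6 + (4 - 1*2) = (4*16*1)*6 + (4 - 2) = 64*6 + 2 = 384 + 2 = 386)
(3*31)*71 + I = (3*31)*71 + 386 = 93*71 + 386 = 6603 + 386 = 6989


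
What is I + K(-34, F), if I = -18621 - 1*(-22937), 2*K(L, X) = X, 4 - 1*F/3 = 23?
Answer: 8575/2 ≈ 4287.5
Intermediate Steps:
F = -57 (F = 12 - 3*23 = 12 - 69 = -57)
K(L, X) = X/2
I = 4316 (I = -18621 + 22937 = 4316)
I + K(-34, F) = 4316 + (1/2)*(-57) = 4316 - 57/2 = 8575/2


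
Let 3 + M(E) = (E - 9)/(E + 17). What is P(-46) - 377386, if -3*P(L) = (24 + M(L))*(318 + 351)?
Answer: -11092266/29 ≈ -3.8249e+5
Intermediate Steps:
M(E) = -3 + (-9 + E)/(17 + E) (M(E) = -3 + (E - 9)/(E + 17) = -3 + (-9 + E)/(17 + E))
P(L) = -5352 - 446*(-30 - L)/(17 + L) (P(L) = -(24 + 2*(-30 - L)/(17 + L))*(318 + 351)/3 = -(24 + 2*(-30 - L)/(17 + L))*669/3 = -(16056 + 1338*(-30 - L)/(17 + L))/3 = -5352 - 446*(-30 - L)/(17 + L))
P(-46) - 377386 = 446*(-174 - 11*(-46))/(17 - 46) - 377386 = 446*(-174 + 506)/(-29) - 377386 = 446*(-1/29)*332 - 377386 = -148072/29 - 377386 = -11092266/29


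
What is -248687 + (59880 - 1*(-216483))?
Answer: 27676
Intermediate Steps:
-248687 + (59880 - 1*(-216483)) = -248687 + (59880 + 216483) = -248687 + 276363 = 27676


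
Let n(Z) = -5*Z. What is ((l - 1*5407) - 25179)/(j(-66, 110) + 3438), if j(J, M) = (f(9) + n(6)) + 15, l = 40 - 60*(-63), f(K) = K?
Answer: -4461/572 ≈ -7.7990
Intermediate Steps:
l = 3820 (l = 40 + 3780 = 3820)
j(J, M) = -6 (j(J, M) = (9 - 5*6) + 15 = (9 - 30) + 15 = -21 + 15 = -6)
((l - 1*5407) - 25179)/(j(-66, 110) + 3438) = ((3820 - 1*5407) - 25179)/(-6 + 3438) = ((3820 - 5407) - 25179)/3432 = (-1587 - 25179)*(1/3432) = -26766*1/3432 = -4461/572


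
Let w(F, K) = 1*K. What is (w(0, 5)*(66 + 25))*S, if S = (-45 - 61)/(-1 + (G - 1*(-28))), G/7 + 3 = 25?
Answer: -48230/181 ≈ -266.46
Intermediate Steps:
G = 154 (G = -21 + 7*25 = -21 + 175 = 154)
w(F, K) = K
S = -106/181 (S = (-45 - 61)/(-1 + (154 - 1*(-28))) = -106/(-1 + (154 + 28)) = -106/(-1 + 182) = -106/181 ≈ -0.58564)
(w(0, 5)*(66 + 25))*S = (5*(66 + 25))*(-106/181) = (5*91)*(-106/181) = 455*(-106/181) = -48230/181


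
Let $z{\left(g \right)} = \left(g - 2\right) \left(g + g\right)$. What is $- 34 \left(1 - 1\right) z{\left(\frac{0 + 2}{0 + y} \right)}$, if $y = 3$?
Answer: $0$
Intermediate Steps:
$z{\left(g \right)} = 2 g \left(-2 + g\right)$ ($z{\left(g \right)} = \left(-2 + g\right) 2 g = 2 g \left(-2 + g\right)$)
$- 34 \left(1 - 1\right) z{\left(\frac{0 + 2}{0 + y} \right)} = - 34 \left(1 - 1\right) 2 \frac{0 + 2}{0 + 3} \left(-2 + \frac{0 + 2}{0 + 3}\right) = \left(-34\right) 0 \cdot 2 \cdot \frac{2}{3} \left(-2 + \frac{2}{3}\right) = 0 \cdot 2 \cdot 2 \cdot \frac{1}{3} \left(-2 + 2 \cdot \frac{1}{3}\right) = 0 \cdot 2 \cdot \frac{2}{3} \left(-2 + \frac{2}{3}\right) = 0 \cdot 2 \cdot \frac{2}{3} \left(- \frac{4}{3}\right) = 0 \left(- \frac{16}{9}\right) = 0$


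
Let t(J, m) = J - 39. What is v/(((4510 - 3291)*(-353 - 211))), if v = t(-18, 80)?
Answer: 19/229172 ≈ 8.2907e-5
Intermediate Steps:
t(J, m) = -39 + J
v = -57 (v = -39 - 18 = -57)
v/(((4510 - 3291)*(-353 - 211))) = -57*1/((-353 - 211)*(4510 - 3291)) = -57/(1219*(-564)) = -57/(-687516) = -57*(-1/687516) = 19/229172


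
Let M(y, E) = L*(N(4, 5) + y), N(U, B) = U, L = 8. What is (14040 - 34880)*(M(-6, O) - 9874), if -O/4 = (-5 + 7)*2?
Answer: 206107600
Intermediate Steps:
O = -16 (O = -4*(-5 + 7)*2 = -8*2 = -4*4 = -16)
M(y, E) = 32 + 8*y (M(y, E) = 8*(4 + y) = 32 + 8*y)
(14040 - 34880)*(M(-6, O) - 9874) = (14040 - 34880)*((32 + 8*(-6)) - 9874) = -20840*((32 - 48) - 9874) = -20840*(-16 - 9874) = -20840*(-9890) = 206107600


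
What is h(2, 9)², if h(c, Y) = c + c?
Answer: 16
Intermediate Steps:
h(c, Y) = 2*c
h(2, 9)² = (2*2)² = 4² = 16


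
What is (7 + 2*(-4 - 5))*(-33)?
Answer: 363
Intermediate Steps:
(7 + 2*(-4 - 5))*(-33) = (7 + 2*(-9))*(-33) = (7 - 18)*(-33) = -11*(-33) = 363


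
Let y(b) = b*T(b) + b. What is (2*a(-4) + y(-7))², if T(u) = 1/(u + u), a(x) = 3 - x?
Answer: 225/4 ≈ 56.250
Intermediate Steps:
T(u) = 1/(2*u)
y(b) = ½ + b (y(b) = b*(1/(2*b)) + b = ½ + b)
(2*a(-4) + y(-7))² = (2*(3 - 1*(-4)) + (½ - 7))² = (2*(3 + 4) - 13/2)² = (2*7 - 13/2)² = (14 - 13/2)² = (15/2)² = 225/4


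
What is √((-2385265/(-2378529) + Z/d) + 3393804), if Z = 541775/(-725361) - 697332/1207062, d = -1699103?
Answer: 4*√1357798903579534238281894328160030161784685941/80008158639852301509 ≈ 1842.2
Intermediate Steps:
Z = -4956296803/3741691023 (Z = 541775*(-1/725361) - 697332*1/1207062 = -41675/55797 - 116222/201177 = -4956296803/3741691023 ≈ -1.3246)
√((-2385265/(-2378529) + Z/d) + 3393804) = √((-2385265/(-2378529) - 4956296803/3741691023/(-1699103)) + 3393804) = √((-2385265*(-1/2378529) - 4956296803/3741691023*(-1/1699103)) + 3393804) = √((2385265/2378529 + 4956296803/6357518442252369) + 3393804) = √(1684930890650530609508/1680171331436898331689 + 3393804) = √(5702173870246761956210064464/1680171331436898331689) = 4*√1357798903579534238281894328160030161784685941/80008158639852301509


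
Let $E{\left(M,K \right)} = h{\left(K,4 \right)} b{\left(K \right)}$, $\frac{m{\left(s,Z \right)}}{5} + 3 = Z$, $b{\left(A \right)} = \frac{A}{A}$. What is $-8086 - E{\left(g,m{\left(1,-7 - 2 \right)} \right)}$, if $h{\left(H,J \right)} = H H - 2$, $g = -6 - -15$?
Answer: $-11684$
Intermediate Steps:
$b{\left(A \right)} = 1$
$m{\left(s,Z \right)} = -15 + 5 Z$
$g = 9$ ($g = -6 + 15 = 9$)
$h{\left(H,J \right)} = -2 + H^{2}$ ($h{\left(H,J \right)} = H^{2} - 2 = -2 + H^{2}$)
$E{\left(M,K \right)} = -2 + K^{2}$ ($E{\left(M,K \right)} = \left(-2 + K^{2}\right) 1 = -2 + K^{2}$)
$-8086 - E{\left(g,m{\left(1,-7 - 2 \right)} \right)} = -8086 - \left(-2 + \left(-15 + 5 \left(-7 - 2\right)\right)^{2}\right) = -8086 - \left(-2 + \left(-15 + 5 \left(-9\right)\right)^{2}\right) = -8086 - \left(-2 + \left(-15 - 45\right)^{2}\right) = -8086 - \left(-2 + \left(-60\right)^{2}\right) = -8086 - \left(-2 + 3600\right) = -8086 - 3598 = -11684$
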